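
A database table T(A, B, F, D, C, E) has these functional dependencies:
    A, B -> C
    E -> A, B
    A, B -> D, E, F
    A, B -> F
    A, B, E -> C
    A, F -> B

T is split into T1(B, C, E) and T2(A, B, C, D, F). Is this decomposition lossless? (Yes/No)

No

T1 ∩ T2 = {B, C}; its closure under F is {B, C}.
The closure covers neither T1 nor T2 entirely; the join is not lossless.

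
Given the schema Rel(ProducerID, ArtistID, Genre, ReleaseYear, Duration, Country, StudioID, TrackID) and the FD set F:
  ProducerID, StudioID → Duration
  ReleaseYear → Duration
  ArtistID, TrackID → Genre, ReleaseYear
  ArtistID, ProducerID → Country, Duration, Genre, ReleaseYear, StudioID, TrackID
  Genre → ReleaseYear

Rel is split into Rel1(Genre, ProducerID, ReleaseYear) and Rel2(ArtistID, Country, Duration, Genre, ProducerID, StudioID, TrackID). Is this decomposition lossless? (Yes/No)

Yes

Rel1 ∩ Rel2 = {Genre, ProducerID}; its closure under F is {Duration, Genre, ProducerID, ReleaseYear}.
Rel1 is contained in that closure, so Rel1 ∩ Rel2 → Rel1 holds and the join is lossless.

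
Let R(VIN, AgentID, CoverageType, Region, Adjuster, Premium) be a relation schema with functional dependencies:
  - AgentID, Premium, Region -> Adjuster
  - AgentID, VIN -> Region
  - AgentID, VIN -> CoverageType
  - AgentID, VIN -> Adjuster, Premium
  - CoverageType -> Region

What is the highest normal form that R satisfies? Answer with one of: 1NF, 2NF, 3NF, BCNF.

Candidate key: {AgentID, VIN}. Prime attributes: {AgentID, VIN}.
AgentID, Premium, Region -> Adjuster: {AgentID, Premium, Region}⁺ = {Adjuster, AgentID, Premium, Region}, which is not all of the attributes, so the left side is not a superkey — BCNF is violated.
AgentID, Premium, Region -> Adjuster determines the non-prime attribute {Adjuster} from a non-superkey — 3NF is violated.
No non-prime attribute depends on a proper subset of any candidate key, so 2NF holds.

2NF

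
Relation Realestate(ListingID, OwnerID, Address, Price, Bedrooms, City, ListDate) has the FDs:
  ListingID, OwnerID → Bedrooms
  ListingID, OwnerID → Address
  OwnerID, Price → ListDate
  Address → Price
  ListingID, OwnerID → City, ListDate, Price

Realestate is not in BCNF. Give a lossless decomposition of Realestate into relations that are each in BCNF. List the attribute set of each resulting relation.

{Address, Bedrooms, City, ListingID, OwnerID}; {Address, Price}; {ListDate, OwnerID, Price}

Candidate key of the original relation: {ListingID, OwnerID}.
Within {Address, Bedrooms, City, ListDate, ListingID, OwnerID, Price}: {OwnerID, Price}⁺ ∩ {Address, Bedrooms, City, ListDate, ListingID, OwnerID, Price} = {ListDate, OwnerID, Price}, not the whole set, so OwnerID, Price → ListDate violates BCNF; decompose into {ListDate, OwnerID, Price} and {Address, Bedrooms, City, ListingID, OwnerID, Price}.
{ListDate, OwnerID, Price}: every determinant is a superkey — BCNF.
Within {Address, Bedrooms, City, ListingID, OwnerID, Price}: {Address}⁺ ∩ {Address, Bedrooms, City, ListingID, OwnerID, Price} = {Address, Price}, not the whole set, so Address → Price violates BCNF; decompose into {Address, Price} and {Address, Bedrooms, City, ListingID, OwnerID}.
{Address, Price}: every determinant is a superkey — BCNF.
{Address, Bedrooms, City, ListingID, OwnerID}: every determinant is a superkey — BCNF.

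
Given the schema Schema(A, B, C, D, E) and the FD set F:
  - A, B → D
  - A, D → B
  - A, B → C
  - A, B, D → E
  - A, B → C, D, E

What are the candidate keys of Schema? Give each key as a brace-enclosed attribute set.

{A, B}, {A, D}

No FD produces {A}, so it must be in every candidate key.
{A, B} is a candidate key since {A, B}⁺ = {A, B, C, D, E} covers every attribute.
{A, D} is a candidate key since {A, D}⁺ = {A, B, C, D, E} covers every attribute.
These are minimal and exhaustive — every other superkey contains one of them.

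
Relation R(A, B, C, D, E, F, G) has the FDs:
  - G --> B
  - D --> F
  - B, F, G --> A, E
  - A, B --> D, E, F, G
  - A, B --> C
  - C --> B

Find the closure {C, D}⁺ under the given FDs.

{B, C, D, F}

Start with {C, D}.
D --> F applies; add {F} → now {C, D, F}.
C --> B applies; add {B} → now {B, C, D, F}.
No further FD applies.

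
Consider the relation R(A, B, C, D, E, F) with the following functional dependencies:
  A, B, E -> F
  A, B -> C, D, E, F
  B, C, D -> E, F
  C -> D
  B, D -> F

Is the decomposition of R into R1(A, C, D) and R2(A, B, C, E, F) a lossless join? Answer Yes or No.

The shared attributes are {A, C} and {A, C}⁺ = {A, C, D}.
Since R1 ⊆ {A, C, D}, the intersection is a superkey of R1; the decomposition is lossless.

Yes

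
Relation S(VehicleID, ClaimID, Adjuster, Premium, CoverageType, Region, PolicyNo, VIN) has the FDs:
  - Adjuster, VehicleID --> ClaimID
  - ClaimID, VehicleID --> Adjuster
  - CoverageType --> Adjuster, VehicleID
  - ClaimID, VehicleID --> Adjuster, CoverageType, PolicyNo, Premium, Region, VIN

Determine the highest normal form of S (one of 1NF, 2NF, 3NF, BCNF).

BCNF

Candidate keys: {Adjuster, VehicleID}, {ClaimID, VehicleID}, {CoverageType}. Prime attributes: {Adjuster, ClaimID, CoverageType, VehicleID}.
Each dependency's left side is a superkey — BCNF holds.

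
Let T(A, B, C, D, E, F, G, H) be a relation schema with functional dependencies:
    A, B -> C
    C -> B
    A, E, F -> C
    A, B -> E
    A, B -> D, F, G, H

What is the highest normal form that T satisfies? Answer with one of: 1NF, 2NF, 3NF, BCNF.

3NF

Candidate keys: {A, B}, {A, C}, {A, E, F}. Prime attributes: {A, B, C, E, F}.
For C -> B we have {C}⁺ = {B, C}; {C} is not a superkey, so BCNF fails.
But every attribute on its right side ({B}) is prime, and the same holds for every other non-superkey FD, so 3NF still holds.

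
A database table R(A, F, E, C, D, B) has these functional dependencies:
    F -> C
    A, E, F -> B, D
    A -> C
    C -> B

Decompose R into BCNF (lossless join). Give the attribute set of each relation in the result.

{A, D, E, F}; {B, C}; {C, F}

Candidate key of the original relation: {A, E, F}.
{A, B, C, D, E, F}: {F} determines {B, C, F} here but is not a superkey — split on F -> B, C, giving {B, C, F} and {A, D, E, F}.
{B, C, F}: {C} determines {B, C} here but is not a superkey — split on C -> B, giving {B, C} and {C, F}.
{B, C}: every determinant is a superkey — BCNF.
{C, F}: every determinant is a superkey — BCNF.
{A, D, E, F}: every determinant is a superkey — BCNF.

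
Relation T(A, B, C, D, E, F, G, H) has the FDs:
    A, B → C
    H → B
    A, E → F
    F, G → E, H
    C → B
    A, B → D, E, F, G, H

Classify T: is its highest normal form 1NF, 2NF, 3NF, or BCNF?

3NF

Candidate keys: {A, B}, {A, C}, {A, E, G}, {A, F, G}, {A, H}. Prime attributes: {A, B, C, E, F, G, H}.
H → B: {H}⁺ = {B, H}, which is not all of the attributes, so the left side is not a superkey — BCNF is violated.
But every attribute on its right side ({B}) is prime, and the same holds for every other non-superkey FD, so 3NF still holds.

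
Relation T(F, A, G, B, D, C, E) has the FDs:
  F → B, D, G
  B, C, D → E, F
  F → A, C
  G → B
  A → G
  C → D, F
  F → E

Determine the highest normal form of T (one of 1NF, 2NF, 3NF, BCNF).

Candidate keys: {C}, {F}. Prime attributes: {C, F}.
G → B: {G}⁺ = {B, G}, which is not all of the attributes, so the left side is not a superkey — BCNF is violated.
G → B determines the non-prime attribute {B} from a non-superkey — 3NF is violated.
With only single-attribute keys there can be no partial dependency, so 2NF holds.

2NF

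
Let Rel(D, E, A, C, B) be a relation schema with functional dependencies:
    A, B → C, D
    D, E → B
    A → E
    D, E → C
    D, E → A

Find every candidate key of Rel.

{A, B}, {A, D}, {D, E}

Closure of {A, B} is {A, B, C, D, E}, the whole schema; {A, B} is a candidate key.
Closure of {A, D} is {A, B, C, D, E}, the whole schema; {A, D} is a candidate key.
Closure of {D, E} is {A, B, C, D, E}, the whole schema; {D, E} is a candidate key.
Any other superkey properly contains one of these, so there are no further candidate keys.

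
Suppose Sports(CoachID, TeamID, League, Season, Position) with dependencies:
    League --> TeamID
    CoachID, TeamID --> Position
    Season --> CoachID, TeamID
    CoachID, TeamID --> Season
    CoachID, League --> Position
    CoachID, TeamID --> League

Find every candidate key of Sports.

{CoachID, League}, {CoachID, TeamID}, {Season}

{Season}⁺ = {CoachID, League, Position, Season, TeamID}, which is every attribute, so {Season} is a candidate key.
{CoachID, League}⁺ = {CoachID, League, Position, Season, TeamID}, which is every attribute, so {CoachID, League} is a candidate key.
{CoachID, TeamID}⁺ = {CoachID, League, Position, Season, TeamID}, which is every attribute, so {CoachID, TeamID} is a candidate key.
Any other superkey properly contains one of these, so there are no further candidate keys.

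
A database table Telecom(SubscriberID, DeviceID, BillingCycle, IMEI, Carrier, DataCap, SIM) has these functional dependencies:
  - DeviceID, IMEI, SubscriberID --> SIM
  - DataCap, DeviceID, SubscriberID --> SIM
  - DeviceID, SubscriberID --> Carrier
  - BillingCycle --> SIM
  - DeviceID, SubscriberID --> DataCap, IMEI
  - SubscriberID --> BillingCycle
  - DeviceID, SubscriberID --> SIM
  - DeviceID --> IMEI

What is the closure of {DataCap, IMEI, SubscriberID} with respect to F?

{BillingCycle, DataCap, IMEI, SIM, SubscriberID}

Start with {DataCap, IMEI, SubscriberID}.
SubscriberID --> BillingCycle applies; add {BillingCycle} → now {BillingCycle, DataCap, IMEI, SubscriberID}.
BillingCycle --> SIM applies; add {SIM} → now {BillingCycle, DataCap, IMEI, SIM, SubscriberID}.
No further FD applies.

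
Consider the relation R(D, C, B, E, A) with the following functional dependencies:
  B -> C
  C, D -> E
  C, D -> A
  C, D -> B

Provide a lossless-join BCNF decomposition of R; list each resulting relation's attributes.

{A, B, D, E}; {B, C}

Candidate keys of the original relation: {B, D}, {C, D}.
Within {A, B, C, D, E}: {B}⁺ ∩ {A, B, C, D, E} = {B, C}, not the whole set, so B -> C violates BCNF; decompose into {B, C} and {A, B, D, E}.
{B, C} has no BCNF violation.
{A, B, D, E} has no BCNF violation.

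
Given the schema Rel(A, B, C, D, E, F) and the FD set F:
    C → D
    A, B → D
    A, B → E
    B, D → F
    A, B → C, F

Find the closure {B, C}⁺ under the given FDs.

{B, C, D, F}

Start with {B, C}.
C → D applies; add {D} → now {B, C, D}.
B, D → F applies; add {F} → now {B, C, D, F}.
No further FD applies.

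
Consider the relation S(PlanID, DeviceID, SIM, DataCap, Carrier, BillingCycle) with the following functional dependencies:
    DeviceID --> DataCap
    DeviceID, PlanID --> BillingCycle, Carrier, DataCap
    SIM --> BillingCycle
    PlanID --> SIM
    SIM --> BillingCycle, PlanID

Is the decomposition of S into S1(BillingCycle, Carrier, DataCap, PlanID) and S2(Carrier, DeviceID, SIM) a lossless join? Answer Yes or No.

S1 ∩ S2 = {Carrier}; its closure under F is {Carrier}.
Neither S1 nor S2 is contained in that closure, so the decomposition is lossy.

No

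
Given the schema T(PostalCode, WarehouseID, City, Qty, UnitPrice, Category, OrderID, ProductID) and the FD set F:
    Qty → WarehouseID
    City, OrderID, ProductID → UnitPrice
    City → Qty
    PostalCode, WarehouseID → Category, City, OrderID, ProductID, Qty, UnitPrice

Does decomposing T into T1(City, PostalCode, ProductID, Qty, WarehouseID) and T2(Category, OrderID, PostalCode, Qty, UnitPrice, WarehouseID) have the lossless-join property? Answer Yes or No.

The shared attributes are {PostalCode, Qty, WarehouseID} and {PostalCode, Qty, WarehouseID}⁺ = {Category, City, OrderID, PostalCode, ProductID, Qty, UnitPrice, WarehouseID}.
T1 is contained in that closure, so T1 ∩ T2 → T1 holds and the join is lossless.

Yes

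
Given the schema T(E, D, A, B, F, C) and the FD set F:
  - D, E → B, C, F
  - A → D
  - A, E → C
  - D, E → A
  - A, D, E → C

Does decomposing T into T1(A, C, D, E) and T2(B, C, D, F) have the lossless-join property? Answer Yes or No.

The shared attributes are {C, D} and {C, D}⁺ = {C, D}.
The closure covers neither T1 nor T2 entirely; the join is not lossless.

No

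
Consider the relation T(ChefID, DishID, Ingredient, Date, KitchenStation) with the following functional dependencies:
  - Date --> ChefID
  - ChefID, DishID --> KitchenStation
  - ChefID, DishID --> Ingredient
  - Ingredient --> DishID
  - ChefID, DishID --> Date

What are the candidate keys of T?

{ChefID, DishID}⁺ = {ChefID, Date, DishID, Ingredient, KitchenStation}, which is every attribute, so {ChefID, DishID} is a candidate key.
{ChefID, Ingredient}⁺ = {ChefID, Date, DishID, Ingredient, KitchenStation}, which is every attribute, so {ChefID, Ingredient} is a candidate key.
{Date, DishID}⁺ = {ChefID, Date, DishID, Ingredient, KitchenStation}, which is every attribute, so {Date, DishID} is a candidate key.
{Date, Ingredient}⁺ = {ChefID, Date, DishID, Ingredient, KitchenStation}, which is every attribute, so {Date, Ingredient} is a candidate key.
These are minimal and exhaustive — every other superkey contains one of them.

{ChefID, DishID}, {ChefID, Ingredient}, {Date, DishID}, {Date, Ingredient}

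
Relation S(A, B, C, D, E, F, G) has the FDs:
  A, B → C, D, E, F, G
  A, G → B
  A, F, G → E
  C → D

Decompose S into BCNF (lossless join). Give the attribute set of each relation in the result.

{A, B, C, E, F, G}; {C, D}

Candidate keys of the original relation: {A, B}, {A, G}.
In {A, B, C, D, E, F, G}, {C} is not a superkey ({C}⁺ restricted to this set is {C, D}), so split on C → D into {C, D} and {A, B, C, E, F, G}.
{C, D}: every determinant is a superkey — BCNF.
{A, B, C, E, F, G}: every determinant is a superkey — BCNF.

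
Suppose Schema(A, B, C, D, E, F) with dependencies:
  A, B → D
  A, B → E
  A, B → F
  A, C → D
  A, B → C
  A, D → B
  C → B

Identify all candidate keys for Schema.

Attributes never on any right-hand side: {A} — every candidate key must contain it.
Closure of {A, B} is {A, B, C, D, E, F}, the whole schema; {A, B} is a candidate key.
Closure of {A, C} is {A, B, C, D, E, F}, the whole schema; {A, C} is a candidate key.
Closure of {A, D} is {A, B, C, D, E, F}, the whole schema; {A, D} is a candidate key.
No proper subset of any of these is a key, and no other minimal superkey exists.

{A, B}, {A, C}, {A, D}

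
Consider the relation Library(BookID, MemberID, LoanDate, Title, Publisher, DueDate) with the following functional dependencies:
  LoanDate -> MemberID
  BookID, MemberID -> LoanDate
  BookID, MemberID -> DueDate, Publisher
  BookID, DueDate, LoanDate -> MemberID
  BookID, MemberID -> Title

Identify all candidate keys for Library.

{BookID, LoanDate}, {BookID, MemberID}

No FD produces {BookID}, so it must be in every candidate key.
{BookID, LoanDate}⁺ = {BookID, DueDate, LoanDate, MemberID, Publisher, Title}, which is every attribute, so {BookID, LoanDate} is a candidate key.
{BookID, MemberID}⁺ = {BookID, DueDate, LoanDate, MemberID, Publisher, Title}, which is every attribute, so {BookID, MemberID} is a candidate key.
These are minimal and exhaustive — every other superkey contains one of them.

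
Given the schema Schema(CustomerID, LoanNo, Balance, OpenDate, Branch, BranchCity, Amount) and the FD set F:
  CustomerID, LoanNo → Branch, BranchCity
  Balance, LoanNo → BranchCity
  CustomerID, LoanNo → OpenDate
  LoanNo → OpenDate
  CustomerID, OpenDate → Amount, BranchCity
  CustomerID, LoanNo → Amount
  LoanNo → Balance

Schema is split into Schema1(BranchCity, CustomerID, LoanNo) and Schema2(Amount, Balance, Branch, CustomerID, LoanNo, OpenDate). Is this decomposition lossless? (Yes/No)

Yes

Common attributes: {CustomerID, LoanNo}; their closure is {Amount, Balance, Branch, BranchCity, CustomerID, LoanNo, OpenDate}.
This includes all of Schema1, so the common attributes are a superkey of Schema1 — the join is lossless.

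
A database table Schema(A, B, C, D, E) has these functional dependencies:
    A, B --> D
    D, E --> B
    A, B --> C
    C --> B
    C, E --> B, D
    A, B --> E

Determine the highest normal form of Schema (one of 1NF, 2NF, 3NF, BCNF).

3NF

Candidate keys: {A, B}, {A, C}, {A, D, E}. Prime attributes: {A, B, C, D, E}.
D, E --> B breaks BCNF: {D, E}⁺ = {B, D, E}, so {D, E} is not a superkey.
Since {B} ⊆ prime attributes and every other non-superkey FD also has a prime right side, the schema is in 3NF.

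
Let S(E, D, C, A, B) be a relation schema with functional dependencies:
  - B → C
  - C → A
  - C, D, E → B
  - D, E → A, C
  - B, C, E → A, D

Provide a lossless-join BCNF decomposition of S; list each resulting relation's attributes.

{A, C}; {B, C}; {B, D, E}

Candidate keys of the original relation: {B, E}, {D, E}.
{A, B, C, D, E}: {B} determines {A, B, C} here but is not a superkey — split on B → A, C, giving {A, B, C} and {B, D, E}.
{A, B, C}: {C} determines {A, C} here but is not a superkey — split on C → A, giving {A, C} and {B, C}.
{A, C} has no BCNF violation.
{B, C} has no BCNF violation.
{B, D, E} has no BCNF violation.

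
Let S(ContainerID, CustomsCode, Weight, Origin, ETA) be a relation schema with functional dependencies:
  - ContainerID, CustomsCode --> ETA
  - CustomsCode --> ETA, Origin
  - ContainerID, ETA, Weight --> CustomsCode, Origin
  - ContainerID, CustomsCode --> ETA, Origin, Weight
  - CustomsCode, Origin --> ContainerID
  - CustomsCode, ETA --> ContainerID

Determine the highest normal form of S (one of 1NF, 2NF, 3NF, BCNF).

Candidate keys: {ContainerID, ETA, Weight}, {CustomsCode}. Prime attributes: {ContainerID, CustomsCode, ETA, Weight}.
The left-hand side of every FD is a superkey, so BCNF is satisfied.

BCNF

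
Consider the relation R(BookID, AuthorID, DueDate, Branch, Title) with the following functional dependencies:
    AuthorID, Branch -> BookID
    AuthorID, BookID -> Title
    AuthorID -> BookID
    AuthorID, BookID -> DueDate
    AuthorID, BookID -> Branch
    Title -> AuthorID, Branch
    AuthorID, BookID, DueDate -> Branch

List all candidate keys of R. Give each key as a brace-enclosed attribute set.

{AuthorID}⁺ = {AuthorID, BookID, Branch, DueDate, Title} — all of the relation — so {AuthorID} is a candidate key.
{Title}⁺ = {AuthorID, BookID, Branch, DueDate, Title} — all of the relation — so {Title} is a candidate key.
No proper subset of any of these is a key, and no other minimal superkey exists.

{AuthorID}, {Title}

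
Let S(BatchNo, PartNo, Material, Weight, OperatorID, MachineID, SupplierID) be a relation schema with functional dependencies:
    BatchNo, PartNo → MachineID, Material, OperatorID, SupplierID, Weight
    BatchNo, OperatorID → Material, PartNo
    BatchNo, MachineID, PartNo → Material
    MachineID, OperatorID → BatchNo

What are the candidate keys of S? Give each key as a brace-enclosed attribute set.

{BatchNo, OperatorID}, {BatchNo, PartNo}, {MachineID, OperatorID}

{BatchNo, OperatorID} is a candidate key since {BatchNo, OperatorID}⁺ = {BatchNo, MachineID, Material, OperatorID, PartNo, SupplierID, Weight} covers every attribute.
{BatchNo, PartNo} is a candidate key since {BatchNo, PartNo}⁺ = {BatchNo, MachineID, Material, OperatorID, PartNo, SupplierID, Weight} covers every attribute.
{MachineID, OperatorID} is a candidate key since {MachineID, OperatorID}⁺ = {BatchNo, MachineID, Material, OperatorID, PartNo, SupplierID, Weight} covers every attribute.
These are minimal and exhaustive — every other superkey contains one of them.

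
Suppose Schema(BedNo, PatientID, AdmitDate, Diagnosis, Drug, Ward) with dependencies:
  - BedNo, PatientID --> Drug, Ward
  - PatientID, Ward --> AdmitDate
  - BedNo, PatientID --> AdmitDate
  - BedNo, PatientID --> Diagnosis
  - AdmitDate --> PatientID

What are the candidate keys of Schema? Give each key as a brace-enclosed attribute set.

{AdmitDate, BedNo}, {BedNo, PatientID}

Attributes never on any right-hand side: {BedNo} — every candidate key must contain it.
{AdmitDate, BedNo}⁺ = {AdmitDate, BedNo, Diagnosis, Drug, PatientID, Ward}, which is every attribute, so {AdmitDate, BedNo} is a candidate key.
{BedNo, PatientID}⁺ = {AdmitDate, BedNo, Diagnosis, Drug, PatientID, Ward}, which is every attribute, so {BedNo, PatientID} is a candidate key.
Any other superkey properly contains one of these, so there are no further candidate keys.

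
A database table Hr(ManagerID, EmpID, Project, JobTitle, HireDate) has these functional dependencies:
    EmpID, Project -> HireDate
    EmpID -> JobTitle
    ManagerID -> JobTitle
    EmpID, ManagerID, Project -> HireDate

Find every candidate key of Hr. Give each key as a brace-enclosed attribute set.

{EmpID, ManagerID, Project} never appear on the right of any FD, so every key must include all of them.
Closure of {EmpID, ManagerID, Project} is {EmpID, HireDate, JobTitle, ManagerID, Project}, the whole schema; {EmpID, ManagerID, Project} is a candidate key.
No other minimal set has full closure, so this is the only candidate key.

{EmpID, ManagerID, Project}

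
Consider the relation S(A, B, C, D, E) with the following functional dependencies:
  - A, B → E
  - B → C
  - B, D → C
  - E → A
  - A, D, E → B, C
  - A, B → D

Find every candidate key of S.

{A, B}, {B, E}, {D, E}

{A, B} is a candidate key since {A, B}⁺ = {A, B, C, D, E} covers every attribute.
{B, E} is a candidate key since {B, E}⁺ = {A, B, C, D, E} covers every attribute.
{D, E} is a candidate key since {D, E}⁺ = {A, B, C, D, E} covers every attribute.
These are minimal and exhaustive — every other superkey contains one of them.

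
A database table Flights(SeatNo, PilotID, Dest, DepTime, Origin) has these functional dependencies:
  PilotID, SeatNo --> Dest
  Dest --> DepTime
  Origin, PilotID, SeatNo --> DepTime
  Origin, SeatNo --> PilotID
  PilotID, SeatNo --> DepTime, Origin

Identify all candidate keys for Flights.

{Origin, SeatNo}, {PilotID, SeatNo}

No FD produces {SeatNo}, so it must be in every candidate key.
Closure of {Origin, SeatNo} is {DepTime, Dest, Origin, PilotID, SeatNo}, the whole schema; {Origin, SeatNo} is a candidate key.
Closure of {PilotID, SeatNo} is {DepTime, Dest, Origin, PilotID, SeatNo}, the whole schema; {PilotID, SeatNo} is a candidate key.
No proper subset of any of these is a key, and no other minimal superkey exists.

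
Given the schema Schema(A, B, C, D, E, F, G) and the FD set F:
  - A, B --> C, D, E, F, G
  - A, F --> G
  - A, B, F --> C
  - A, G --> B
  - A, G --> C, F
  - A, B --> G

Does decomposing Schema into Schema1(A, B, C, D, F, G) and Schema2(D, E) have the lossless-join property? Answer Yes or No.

The shared attributes are {D} and {D}⁺ = {D}.
Schema1 ⊄ {D} and Schema2 ⊄ {D}, so the split is lossy.

No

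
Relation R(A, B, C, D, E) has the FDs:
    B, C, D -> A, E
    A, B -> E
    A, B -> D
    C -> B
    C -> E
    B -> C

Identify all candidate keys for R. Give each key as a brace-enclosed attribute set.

{A, B}⁺ = {A, B, C, D, E}, which is every attribute, so {A, B} is a candidate key.
{A, C}⁺ = {A, B, C, D, E}, which is every attribute, so {A, C} is a candidate key.
{B, D}⁺ = {A, B, C, D, E}, which is every attribute, so {B, D} is a candidate key.
{C, D}⁺ = {A, B, C, D, E}, which is every attribute, so {C, D} is a candidate key.
These are minimal and exhaustive — every other superkey contains one of them.

{A, B}, {A, C}, {B, D}, {C, D}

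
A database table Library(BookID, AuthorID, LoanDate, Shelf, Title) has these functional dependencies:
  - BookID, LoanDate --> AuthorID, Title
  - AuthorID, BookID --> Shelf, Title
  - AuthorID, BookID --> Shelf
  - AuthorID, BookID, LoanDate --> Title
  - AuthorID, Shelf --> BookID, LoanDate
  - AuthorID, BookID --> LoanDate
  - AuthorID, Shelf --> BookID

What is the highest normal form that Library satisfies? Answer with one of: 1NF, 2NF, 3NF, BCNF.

BCNF

Candidate keys: {AuthorID, BookID}, {AuthorID, Shelf}, {BookID, LoanDate}. Prime attributes: {AuthorID, BookID, LoanDate, Shelf}.
The left-hand side of every FD is a superkey, so BCNF is satisfied.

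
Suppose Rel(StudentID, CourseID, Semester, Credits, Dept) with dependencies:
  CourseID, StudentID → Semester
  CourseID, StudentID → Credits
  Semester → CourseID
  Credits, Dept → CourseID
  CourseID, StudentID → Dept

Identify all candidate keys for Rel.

Attributes never on any right-hand side: {StudentID} — every candidate key must contain it.
Closure of {CourseID, StudentID} is {CourseID, Credits, Dept, Semester, StudentID}, the whole schema; {CourseID, StudentID} is a candidate key.
Closure of {Semester, StudentID} is {CourseID, Credits, Dept, Semester, StudentID}, the whole schema; {Semester, StudentID} is a candidate key.
Closure of {Credits, Dept, StudentID} is {CourseID, Credits, Dept, Semester, StudentID}, the whole schema; {Credits, Dept, StudentID} is a candidate key.
These are minimal and exhaustive — every other superkey contains one of them.

{CourseID, StudentID}, {Credits, Dept, StudentID}, {Semester, StudentID}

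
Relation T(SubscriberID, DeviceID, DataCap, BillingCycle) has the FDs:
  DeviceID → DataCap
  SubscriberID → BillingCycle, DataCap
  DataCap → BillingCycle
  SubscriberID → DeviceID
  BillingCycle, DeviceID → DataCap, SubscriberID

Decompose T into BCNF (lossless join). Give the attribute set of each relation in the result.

Candidate keys of the original relation: {DeviceID}, {SubscriberID}.
{BillingCycle, DataCap, DeviceID, SubscriberID}: {DataCap} determines {BillingCycle, DataCap} here but is not a superkey — split on DataCap → BillingCycle, giving {BillingCycle, DataCap} and {DataCap, DeviceID, SubscriberID}.
{BillingCycle, DataCap} is in BCNF.
{DataCap, DeviceID, SubscriberID} is in BCNF.

{BillingCycle, DataCap}; {DataCap, DeviceID, SubscriberID}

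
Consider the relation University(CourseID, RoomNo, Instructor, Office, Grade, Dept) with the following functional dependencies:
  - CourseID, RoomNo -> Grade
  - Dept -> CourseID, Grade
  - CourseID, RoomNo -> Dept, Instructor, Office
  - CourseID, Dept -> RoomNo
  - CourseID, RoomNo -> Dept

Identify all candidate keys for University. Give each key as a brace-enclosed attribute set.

{Dept} is a candidate key since {Dept}⁺ = {CourseID, Dept, Grade, Instructor, Office, RoomNo} covers every attribute.
{CourseID, RoomNo} is a candidate key since {CourseID, RoomNo}⁺ = {CourseID, Dept, Grade, Instructor, Office, RoomNo} covers every attribute.
No proper subset of any of these is a key, and no other minimal superkey exists.

{CourseID, RoomNo}, {Dept}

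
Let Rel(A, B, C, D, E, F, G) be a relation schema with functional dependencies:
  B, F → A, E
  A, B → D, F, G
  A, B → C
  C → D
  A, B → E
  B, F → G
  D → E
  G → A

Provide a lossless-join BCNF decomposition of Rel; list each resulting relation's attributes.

{A, G}; {B, C, F, G}; {C, D}; {D, E}

Candidate keys of the original relation: {A, B}, {B, F}, {B, G}.
In {A, B, C, D, E, F, G}, {C} is not a superkey ({C}⁺ restricted to this set is {C, D, E}), so split on C → D, E into {C, D, E} and {A, B, C, F, G}.
In {C, D, E}, {D} is not a superkey ({D}⁺ restricted to this set is {D, E}), so split on D → E into {D, E} and {C, D}.
{D, E}: every determinant is a superkey — BCNF.
{C, D}: every determinant is a superkey — BCNF.
In {A, B, C, F, G}, {G} is not a superkey ({G}⁺ restricted to this set is {A, G}), so split on G → A into {A, G} and {B, C, F, G}.
{A, G}: every determinant is a superkey — BCNF.
{B, C, F, G}: every determinant is a superkey — BCNF.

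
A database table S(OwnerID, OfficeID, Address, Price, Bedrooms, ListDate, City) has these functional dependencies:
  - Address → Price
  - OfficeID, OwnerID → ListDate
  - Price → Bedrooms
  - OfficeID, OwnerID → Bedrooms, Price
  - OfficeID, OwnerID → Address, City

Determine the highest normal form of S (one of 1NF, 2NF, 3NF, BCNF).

Candidate key: {OfficeID, OwnerID}. Prime attributes: {OfficeID, OwnerID}.
Address → Price breaks BCNF: {Address}⁺ = {Address, Bedrooms, Price}, so {Address} is not a superkey.
Because {Price} is non-prime and the left side of Address → Price is not a superkey, the relation is not in 3NF.
Checking every proper subset of each key, none determines a non-prime attribute — 2NF is satisfied.

2NF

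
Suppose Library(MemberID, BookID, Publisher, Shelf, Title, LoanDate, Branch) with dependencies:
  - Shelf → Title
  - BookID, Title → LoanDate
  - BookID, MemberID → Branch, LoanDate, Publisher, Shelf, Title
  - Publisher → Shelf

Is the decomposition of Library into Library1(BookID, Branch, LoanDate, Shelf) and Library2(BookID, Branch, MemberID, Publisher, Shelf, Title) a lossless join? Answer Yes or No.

Library1 ∩ Library2 = {BookID, Branch, Shelf}; its closure under F is {BookID, Branch, LoanDate, Shelf, Title}.
Library1 is contained in that closure, so Library1 ∩ Library2 → Library1 holds and the join is lossless.

Yes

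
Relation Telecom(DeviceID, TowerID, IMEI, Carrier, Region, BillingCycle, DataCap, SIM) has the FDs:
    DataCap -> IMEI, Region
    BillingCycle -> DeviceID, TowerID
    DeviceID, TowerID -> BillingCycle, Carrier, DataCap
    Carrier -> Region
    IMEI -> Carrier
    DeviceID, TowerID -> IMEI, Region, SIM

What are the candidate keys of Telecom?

{BillingCycle}, {DeviceID, TowerID}

{BillingCycle} is a candidate key since {BillingCycle}⁺ = {BillingCycle, Carrier, DataCap, DeviceID, IMEI, Region, SIM, TowerID} covers every attribute.
{DeviceID, TowerID} is a candidate key since {DeviceID, TowerID}⁺ = {BillingCycle, Carrier, DataCap, DeviceID, IMEI, Region, SIM, TowerID} covers every attribute.
These are minimal and exhaustive — every other superkey contains one of them.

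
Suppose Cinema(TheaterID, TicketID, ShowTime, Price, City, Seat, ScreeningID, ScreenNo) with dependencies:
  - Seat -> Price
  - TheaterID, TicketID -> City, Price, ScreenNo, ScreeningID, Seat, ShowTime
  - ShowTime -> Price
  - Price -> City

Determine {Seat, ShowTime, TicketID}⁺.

{City, Price, Seat, ShowTime, TicketID}

Start with {Seat, ShowTime, TicketID}.
Seat -> Price applies; add {Price} → now {Price, Seat, ShowTime, TicketID}.
Price -> City applies; add {City} → now {City, Price, Seat, ShowTime, TicketID}.
No further FD applies.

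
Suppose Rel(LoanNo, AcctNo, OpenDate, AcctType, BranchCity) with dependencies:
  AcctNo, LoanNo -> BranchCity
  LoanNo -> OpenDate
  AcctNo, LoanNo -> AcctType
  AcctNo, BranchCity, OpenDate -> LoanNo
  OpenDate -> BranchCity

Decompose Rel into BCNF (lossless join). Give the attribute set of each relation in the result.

Candidate keys of the original relation: {AcctNo, LoanNo}, {AcctNo, OpenDate}.
{AcctNo, AcctType, BranchCity, LoanNo, OpenDate}: {LoanNo} determines {BranchCity, LoanNo, OpenDate} here but is not a superkey — split on LoanNo -> BranchCity, OpenDate, giving {BranchCity, LoanNo, OpenDate} and {AcctNo, AcctType, LoanNo}.
{BranchCity, LoanNo, OpenDate}: {OpenDate} determines {BranchCity, OpenDate} here but is not a superkey — split on OpenDate -> BranchCity, giving {BranchCity, OpenDate} and {LoanNo, OpenDate}.
{BranchCity, OpenDate}: every determinant is a superkey — BCNF.
{LoanNo, OpenDate}: every determinant is a superkey — BCNF.
{AcctNo, AcctType, LoanNo}: every determinant is a superkey — BCNF.

{AcctNo, AcctType, LoanNo}; {BranchCity, OpenDate}; {LoanNo, OpenDate}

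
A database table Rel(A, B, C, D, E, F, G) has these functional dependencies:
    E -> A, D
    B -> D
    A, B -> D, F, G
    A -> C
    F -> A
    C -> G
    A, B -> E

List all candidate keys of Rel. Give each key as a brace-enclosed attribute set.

{A, B}, {B, E}, {B, F}

{B} never appears on the right of any FD, so every key must include it.
Closure of {A, B} is {A, B, C, D, E, F, G}, the whole schema; {A, B} is a candidate key.
Closure of {B, E} is {A, B, C, D, E, F, G}, the whole schema; {B, E} is a candidate key.
Closure of {B, F} is {A, B, C, D, E, F, G}, the whole schema; {B, F} is a candidate key.
Any other superkey properly contains one of these, so there are no further candidate keys.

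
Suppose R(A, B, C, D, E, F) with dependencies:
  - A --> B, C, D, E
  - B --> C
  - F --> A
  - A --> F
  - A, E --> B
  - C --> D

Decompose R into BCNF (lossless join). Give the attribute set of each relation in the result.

{A, B, E, F}; {B, C}; {C, D}

Candidate keys of the original relation: {A}, {F}.
In {A, B, C, D, E, F}, {B} is not a superkey ({B}⁺ restricted to this set is {B, C, D}), so split on B --> C, D into {B, C, D} and {A, B, E, F}.
In {B, C, D}, {C} is not a superkey ({C}⁺ restricted to this set is {C, D}), so split on C --> D into {C, D} and {B, C}.
{C, D} is in BCNF.
{B, C} is in BCNF.
{A, B, E, F} is in BCNF.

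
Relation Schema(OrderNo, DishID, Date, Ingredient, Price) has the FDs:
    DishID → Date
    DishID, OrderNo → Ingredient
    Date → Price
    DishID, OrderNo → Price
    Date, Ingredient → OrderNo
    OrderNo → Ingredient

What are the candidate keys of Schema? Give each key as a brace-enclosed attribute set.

No FD produces {DishID}, so it must be in every candidate key.
{DishID, Ingredient} is a candidate key since {DishID, Ingredient}⁺ = {Date, DishID, Ingredient, OrderNo, Price} covers every attribute.
{DishID, OrderNo} is a candidate key since {DishID, OrderNo}⁺ = {Date, DishID, Ingredient, OrderNo, Price} covers every attribute.
These are minimal and exhaustive — every other superkey contains one of them.

{DishID, Ingredient}, {DishID, OrderNo}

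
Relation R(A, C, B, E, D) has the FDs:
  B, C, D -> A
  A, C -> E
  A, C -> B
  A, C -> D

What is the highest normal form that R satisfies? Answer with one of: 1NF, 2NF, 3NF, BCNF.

Candidate keys: {A, C}, {B, C, D}. Prime attributes: {A, B, C, D}.
Every FD has a superkey on the left, so the relation is in BCNF.

BCNF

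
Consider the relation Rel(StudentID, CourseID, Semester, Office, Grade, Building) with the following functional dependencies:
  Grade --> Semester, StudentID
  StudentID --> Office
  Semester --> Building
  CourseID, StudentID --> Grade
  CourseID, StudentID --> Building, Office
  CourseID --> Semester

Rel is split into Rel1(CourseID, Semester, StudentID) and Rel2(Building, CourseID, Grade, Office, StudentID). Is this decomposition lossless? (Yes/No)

Rel1 ∩ Rel2 = {CourseID, StudentID}; its closure under F is {Building, CourseID, Grade, Office, Semester, StudentID}.
This includes all of Rel1, so the common attributes are a superkey of Rel1 — the join is lossless.

Yes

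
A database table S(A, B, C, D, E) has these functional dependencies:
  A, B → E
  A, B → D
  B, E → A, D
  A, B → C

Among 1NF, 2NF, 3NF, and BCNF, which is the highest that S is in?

Candidate keys: {A, B}, {B, E}. Prime attributes: {A, B, E}.
The left-hand side of every FD is a superkey, so BCNF is satisfied.

BCNF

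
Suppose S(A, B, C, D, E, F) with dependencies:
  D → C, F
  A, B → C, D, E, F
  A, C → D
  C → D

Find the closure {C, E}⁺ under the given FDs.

{C, D, E, F}

Start with {C, E}.
C → D applies; add {D} → now {C, D, E}.
D → C, F applies; add {F} → now {C, D, E, F}.
No further FD applies.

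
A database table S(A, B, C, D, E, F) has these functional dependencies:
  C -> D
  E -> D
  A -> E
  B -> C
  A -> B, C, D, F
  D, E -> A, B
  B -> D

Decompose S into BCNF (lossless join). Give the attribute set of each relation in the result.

Candidate keys of the original relation: {A}, {E}.
Within {A, B, C, D, E, F}: {C}⁺ ∩ {A, B, C, D, E, F} = {C, D}, not the whole set, so C -> D violates BCNF; decompose into {C, D} and {A, B, C, E, F}.
{C, D} has no BCNF violation.
Within {A, B, C, E, F}: {B}⁺ ∩ {A, B, C, E, F} = {B, C}, not the whole set, so B -> C violates BCNF; decompose into {B, C} and {A, B, E, F}.
{B, C} has no BCNF violation.
{A, B, E, F} has no BCNF violation.

{A, B, E, F}; {B, C}; {C, D}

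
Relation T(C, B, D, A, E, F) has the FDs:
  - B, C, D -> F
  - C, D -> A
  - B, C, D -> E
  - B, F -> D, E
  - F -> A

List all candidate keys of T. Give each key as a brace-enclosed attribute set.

{B, C, D}, {B, C, F}

{B, C} never appear on the right of any FD, so every key must include all of them.
{B, C, D}⁺ = {A, B, C, D, E, F} — all of the relation — so {B, C, D} is a candidate key.
{B, C, F}⁺ = {A, B, C, D, E, F} — all of the relation — so {B, C, F} is a candidate key.
No proper subset of any of these is a key, and no other minimal superkey exists.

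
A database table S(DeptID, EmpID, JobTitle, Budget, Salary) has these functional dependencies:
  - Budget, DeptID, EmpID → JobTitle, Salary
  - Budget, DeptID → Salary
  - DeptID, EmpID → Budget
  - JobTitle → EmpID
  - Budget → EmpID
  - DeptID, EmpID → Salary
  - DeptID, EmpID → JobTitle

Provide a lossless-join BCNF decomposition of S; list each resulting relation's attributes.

{Budget, DeptID, JobTitle, Salary}; {EmpID, JobTitle}

Candidate keys of the original relation: {Budget, DeptID}, {DeptID, EmpID}, {DeptID, JobTitle}.
{Budget, DeptID, EmpID, JobTitle, Salary}: {JobTitle} determines {EmpID, JobTitle} here but is not a superkey — split on JobTitle → EmpID, giving {EmpID, JobTitle} and {Budget, DeptID, JobTitle, Salary}.
{EmpID, JobTitle} has no BCNF violation.
{Budget, DeptID, JobTitle, Salary} has no BCNF violation.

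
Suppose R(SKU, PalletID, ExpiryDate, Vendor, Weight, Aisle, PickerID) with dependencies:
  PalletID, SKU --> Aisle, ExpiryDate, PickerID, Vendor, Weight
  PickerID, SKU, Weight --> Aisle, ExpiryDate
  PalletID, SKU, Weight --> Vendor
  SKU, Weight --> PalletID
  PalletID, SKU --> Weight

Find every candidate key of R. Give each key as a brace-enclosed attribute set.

{PalletID, SKU}, {SKU, Weight}

{SKU} never appears on the right of any FD, so every key must include it.
{PalletID, SKU}⁺ = {Aisle, ExpiryDate, PalletID, PickerID, SKU, Vendor, Weight}, which is every attribute, so {PalletID, SKU} is a candidate key.
{SKU, Weight}⁺ = {Aisle, ExpiryDate, PalletID, PickerID, SKU, Vendor, Weight}, which is every attribute, so {SKU, Weight} is a candidate key.
These are minimal and exhaustive — every other superkey contains one of them.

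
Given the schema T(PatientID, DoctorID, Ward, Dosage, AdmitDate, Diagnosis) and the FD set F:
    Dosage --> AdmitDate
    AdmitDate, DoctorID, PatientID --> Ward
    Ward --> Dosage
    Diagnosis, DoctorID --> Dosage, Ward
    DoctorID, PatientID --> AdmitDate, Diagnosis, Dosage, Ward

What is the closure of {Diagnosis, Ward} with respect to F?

Start with {Diagnosis, Ward}.
Ward --> Dosage applies; add {Dosage} → now {Diagnosis, Dosage, Ward}.
Dosage --> AdmitDate applies; add {AdmitDate} → now {AdmitDate, Diagnosis, Dosage, Ward}.
No further FD applies.

{AdmitDate, Diagnosis, Dosage, Ward}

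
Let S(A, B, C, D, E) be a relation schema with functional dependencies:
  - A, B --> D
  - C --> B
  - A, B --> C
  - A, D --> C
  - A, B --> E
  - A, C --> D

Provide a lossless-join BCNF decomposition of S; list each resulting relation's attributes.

Candidate keys of the original relation: {A, B}, {A, C}, {A, D}.
In {A, B, C, D, E}, {C} is not a superkey ({C}⁺ restricted to this set is {B, C}), so split on C --> B into {B, C} and {A, C, D, E}.
{B, C} has no BCNF violation.
{A, C, D, E} has no BCNF violation.

{A, C, D, E}; {B, C}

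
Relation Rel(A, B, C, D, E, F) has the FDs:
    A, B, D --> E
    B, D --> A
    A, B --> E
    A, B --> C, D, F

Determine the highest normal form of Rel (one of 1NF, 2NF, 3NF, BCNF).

Candidate keys: {A, B}, {B, D}. Prime attributes: {A, B, D}.
The left-hand side of every FD is a superkey, so BCNF is satisfied.

BCNF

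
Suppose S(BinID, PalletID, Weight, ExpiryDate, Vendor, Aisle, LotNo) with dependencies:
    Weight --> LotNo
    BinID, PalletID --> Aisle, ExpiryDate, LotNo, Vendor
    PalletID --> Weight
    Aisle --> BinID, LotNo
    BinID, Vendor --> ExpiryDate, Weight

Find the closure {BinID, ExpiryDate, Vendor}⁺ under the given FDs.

Start with {BinID, ExpiryDate, Vendor}.
BinID, Vendor --> ExpiryDate, Weight applies; add {Weight} → now {BinID, ExpiryDate, Vendor, Weight}.
Weight --> LotNo applies; add {LotNo} → now {BinID, ExpiryDate, LotNo, Vendor, Weight}.
No further FD applies.

{BinID, ExpiryDate, LotNo, Vendor, Weight}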